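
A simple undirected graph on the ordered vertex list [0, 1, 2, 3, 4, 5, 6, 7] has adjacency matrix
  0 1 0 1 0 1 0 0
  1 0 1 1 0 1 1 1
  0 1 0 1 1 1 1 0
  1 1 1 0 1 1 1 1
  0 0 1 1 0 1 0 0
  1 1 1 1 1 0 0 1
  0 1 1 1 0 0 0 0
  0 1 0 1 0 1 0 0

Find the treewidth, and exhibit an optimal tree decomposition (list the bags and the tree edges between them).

Each bag holds 4 vertices, so the decomposition has width 3, which upper-bounds the treewidth. On the other hand G contains the 4-clique {0, 1, 3, 5}. A clique must lie in a single bag of any decomposition, so no decomposition can have width below 3. Combining the bounds, tw(G) = 3.

Treewidth 3.
One such decomposition:
Bags: B1 = {0, 1, 3, 5}  B2 = {1, 2, 3, 5}  B3 = {1, 3, 5, 7}  B4 = {1, 2, 3, 6}  B5 = {2, 3, 4, 5}
Tree: B1–B2, B1–B3, B2–B4, B2–B5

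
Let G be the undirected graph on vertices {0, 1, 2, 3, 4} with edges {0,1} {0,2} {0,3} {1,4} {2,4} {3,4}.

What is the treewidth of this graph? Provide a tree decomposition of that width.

Treewidth 2.
One such decomposition:
Bags: B1 = {0, 1, 4}  B2 = {0, 3, 4}  B3 = {0, 2, 4}
Tree: B1–B2, B2–B3

Every bag has size at most 3, so the width is 3 − 1 = 2 and tw(G) ≤ 2. The edges 1–4–3–0–1 form a cycle, so G is not a tree and its treewidth is at least 2. The upper and lower bounds meet at 2, so that is the treewidth.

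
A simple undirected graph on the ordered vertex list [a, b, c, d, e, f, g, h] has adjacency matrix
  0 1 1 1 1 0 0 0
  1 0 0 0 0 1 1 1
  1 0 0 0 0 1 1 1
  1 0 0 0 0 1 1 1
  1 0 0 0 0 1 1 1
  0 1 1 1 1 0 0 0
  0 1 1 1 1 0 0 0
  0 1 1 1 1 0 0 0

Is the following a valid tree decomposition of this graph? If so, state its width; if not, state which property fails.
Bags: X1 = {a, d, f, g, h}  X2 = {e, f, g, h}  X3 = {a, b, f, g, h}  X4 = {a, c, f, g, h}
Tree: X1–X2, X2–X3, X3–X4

A tree decomposition must satisfy three properties: every vertex lies in some bag; for every edge, both endpoints lie together in some bag; and for every vertex, the bags containing it form a connected subtree. Here edge (a,e) lies in no bag, so the decomposition is invalid.

No — edge (a,e) lies in no bag.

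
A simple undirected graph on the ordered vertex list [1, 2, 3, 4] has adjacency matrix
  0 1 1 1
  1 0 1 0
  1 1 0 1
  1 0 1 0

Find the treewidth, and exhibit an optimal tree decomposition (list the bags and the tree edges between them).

Every bag has size at most 3, so the width is 3 − 1 = 2 and tw(G) ≤ 2. On the other hand G contains the 3-clique {1, 2, 3}. A clique must lie in a single bag of any decomposition, so no decomposition can have width below 2. Therefore the treewidth is 2.

Treewidth 2.
One such decomposition:
Bags: B1 = {1, 2, 3}  B2 = {1, 3, 4}
Tree: B1–B2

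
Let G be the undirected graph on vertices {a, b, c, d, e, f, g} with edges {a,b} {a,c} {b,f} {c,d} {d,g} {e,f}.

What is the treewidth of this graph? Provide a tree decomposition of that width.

Each bag holds 2 vertices, so the decomposition has width 1, which upper-bounds the treewidth. Any graph with an edge has treewidth ≥ 1, and G has the edge e–f. The upper and lower bounds meet at 1, so that is the treewidth.

Treewidth 1.
One such decomposition:
Bags: B1 = {e, f}  B2 = {b, f}  B3 = {a, b}  B4 = {a, c}  B5 = {c, d}  B6 = {d, g}
Tree: B1–B2, B2–B3, B3–B4, B4–B5, B5–B6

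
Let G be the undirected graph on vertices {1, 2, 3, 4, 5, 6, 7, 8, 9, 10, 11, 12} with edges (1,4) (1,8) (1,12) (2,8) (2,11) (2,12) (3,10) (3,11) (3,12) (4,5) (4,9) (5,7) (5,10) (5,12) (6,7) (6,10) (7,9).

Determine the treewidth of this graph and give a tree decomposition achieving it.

Treewidth 3.
One optimal decomposition is:
Bags: B1 = {1, 2, 8, 11}  B2 = {1, 2, 11, 12}  B3 = {1, 3, 11, 12}  B4 = {1, 3, 4, 12}  B5 = {3, 4, 5, 12}  B6 = {3, 4, 5, 10}  B7 = {4, 5, 9, 10}  B8 = {5, 7, 9, 10}  B9 = {6, 7, 9, 10}
Tree: B1–B2, B2–B3, B3–B4, B4–B5, B5–B6, B6–B7, B7–B8, B8–B9

The largest bag has 4 vertices, giving width 3; this decomposition certifies tw(G) ≤ 3. For the lower bound: the 4 vertex sets {2,8,11}, {1}, {12}, {3,4,5,10} are disjoint, each induces a connected subgraph, and every pair is joined by at least one edge of G. Contracting each set to a single vertex therefore yields K_{4} as a minor, and since treewidth is minor-monotone, tw(G) ≥ tw(K_{4}) = 3. Hence tw(G) = 3 exactly.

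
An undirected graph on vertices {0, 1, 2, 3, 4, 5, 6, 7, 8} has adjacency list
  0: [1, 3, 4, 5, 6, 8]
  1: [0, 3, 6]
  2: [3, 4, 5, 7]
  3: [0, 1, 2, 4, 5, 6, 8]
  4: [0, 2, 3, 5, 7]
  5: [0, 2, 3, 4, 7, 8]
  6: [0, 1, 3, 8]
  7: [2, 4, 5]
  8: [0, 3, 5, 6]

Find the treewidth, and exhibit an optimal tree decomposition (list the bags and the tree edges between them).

The largest bag has 4 vertices, giving width 3; this decomposition certifies tw(G) ≤ 3. On the other hand G contains the 4-clique {0, 1, 3, 6}. A clique must lie in a single bag of any decomposition, so no decomposition can have width below 3. The upper and lower bounds meet at 3, so that is the treewidth.

Treewidth 3.
Bags: B1 = {0, 3, 4, 5}  B2 = {2, 3, 4, 5}  B3 = {0, 3, 5, 8}  B4 = {2, 4, 5, 7}  B5 = {0, 3, 6, 8}  B6 = {0, 1, 3, 6}
Tree: B1–B2, B1–B3, B2–B4, B3–B5, B5–B6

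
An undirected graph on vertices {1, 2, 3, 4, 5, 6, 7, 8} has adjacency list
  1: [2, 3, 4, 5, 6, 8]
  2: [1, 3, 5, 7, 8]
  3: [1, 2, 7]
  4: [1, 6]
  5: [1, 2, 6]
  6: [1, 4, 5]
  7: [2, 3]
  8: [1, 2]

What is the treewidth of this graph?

2

A width-2 tree decomposition is:
Bags: B1 = {1, 2, 3}  B2 = {1, 2, 5}  B3 = {2, 3, 7}  B4 = {1, 5, 6}  B5 = {1, 4, 6}  B6 = {1, 2, 8}
Tree: B1–B2, B1–B3, B2–B4, B4–B5, B1–B6
Each bag holds 3 vertices, so the decomposition has width 2, which upper-bounds the treewidth. On the other hand G contains the 3-clique {1, 2, 8}. A clique must lie in a single bag of any decomposition, so no decomposition can have width below 2. Therefore the treewidth is 2.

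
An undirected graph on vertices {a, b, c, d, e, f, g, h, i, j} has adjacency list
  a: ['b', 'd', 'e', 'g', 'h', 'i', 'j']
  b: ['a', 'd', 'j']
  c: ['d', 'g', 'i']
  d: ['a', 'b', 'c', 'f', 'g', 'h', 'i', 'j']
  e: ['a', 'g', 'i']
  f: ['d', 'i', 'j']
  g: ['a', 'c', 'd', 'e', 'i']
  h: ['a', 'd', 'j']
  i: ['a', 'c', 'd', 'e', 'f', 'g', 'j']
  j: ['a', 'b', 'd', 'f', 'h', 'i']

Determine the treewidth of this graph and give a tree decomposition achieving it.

Treewidth 3.
Bags: B1 = {a, d, g, i}  B2 = {a, e, g, i}  B3 = {c, d, g, i}  B4 = {a, d, i, j}  B5 = {d, f, i, j}  B6 = {a, b, d, j}  B7 = {a, d, h, j}
Tree: B1–B2, B1–B3, B1–B4, B4–B5, B4–B6, B4–B7

The largest bag has 4 vertices, giving width 3; this decomposition certifies tw(G) ≤ 3. For the lower bound, the 4 vertices {a, d, h, j} are pairwise adjacent, and any tree decomposition puts a clique entirely inside one bag — forcing width ≥ 3. Combining the bounds, tw(G) = 3.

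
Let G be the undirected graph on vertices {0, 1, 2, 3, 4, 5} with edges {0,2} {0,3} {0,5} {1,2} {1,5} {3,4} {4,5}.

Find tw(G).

A width-2 tree decomposition is:
Bags: B1 = {0, 1, 2}  B2 = {0, 1, 5}  B3 = {0, 3, 5}  B4 = {3, 4, 5}
Tree: B1–B2, B2–B3, B3–B4
The largest bag has 3 vertices, giving width 2; this decomposition certifies tw(G) ≤ 2. Since 2–1–5–0–2 is a cycle in G, G is not acyclic. Forests are exactly the graphs of treewidth ≤ 1, so tw(G) ≥ 2. Therefore the treewidth is 2.

2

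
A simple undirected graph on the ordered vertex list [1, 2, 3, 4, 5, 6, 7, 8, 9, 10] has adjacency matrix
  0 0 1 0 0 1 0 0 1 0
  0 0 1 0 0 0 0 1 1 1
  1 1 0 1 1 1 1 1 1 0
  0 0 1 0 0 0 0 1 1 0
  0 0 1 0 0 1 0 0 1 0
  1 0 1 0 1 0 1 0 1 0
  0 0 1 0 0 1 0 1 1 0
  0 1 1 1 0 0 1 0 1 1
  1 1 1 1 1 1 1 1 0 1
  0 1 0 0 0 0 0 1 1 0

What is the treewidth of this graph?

3

A width-3 tree decomposition is:
Bags: B1 = {3, 6, 7, 9}  B2 = {1, 3, 6, 9}  B3 = {3, 7, 8, 9}  B4 = {3, 4, 8, 9}  B5 = {2, 3, 8, 9}  B6 = {3, 5, 6, 9}  B7 = {2, 8, 9, 10}
Tree: B1–B2, B1–B3, B3–B4, B4–B5, B1–B6, B5–B7
Each bag holds 4 vertices, so the decomposition has width 3, which upper-bounds the treewidth. Conversely, {2, 8, 9, 10} is a clique of size 4, and the vertices of any clique must share a bag in every tree decomposition; so some bag has ≥ 4 vertices and tw(G) ≥ 3. Therefore the treewidth is 3.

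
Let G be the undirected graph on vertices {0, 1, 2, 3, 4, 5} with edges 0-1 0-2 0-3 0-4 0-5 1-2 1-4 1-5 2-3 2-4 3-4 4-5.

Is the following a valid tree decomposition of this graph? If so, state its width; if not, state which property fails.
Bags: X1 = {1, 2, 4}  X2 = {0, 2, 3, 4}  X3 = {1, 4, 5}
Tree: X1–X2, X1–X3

No — edge (0,1) lies in no bag.

A tree decomposition must satisfy three properties: every vertex lies in some bag; for every edge, both endpoints lie together in some bag; and for every vertex, the bags containing it form a connected subtree. Here edge (0,1) lies in no bag, so the decomposition is invalid.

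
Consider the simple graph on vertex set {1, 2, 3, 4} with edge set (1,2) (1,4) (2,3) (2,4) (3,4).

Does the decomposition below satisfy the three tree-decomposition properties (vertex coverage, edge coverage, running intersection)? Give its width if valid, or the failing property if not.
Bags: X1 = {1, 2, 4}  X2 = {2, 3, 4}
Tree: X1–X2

Yes; width 2.

Every vertex of G appears in some bag (union = {1, 2, 3, 4}); every edge is covered by a bag; and for each vertex v the set of bags containing v is connected in the bag tree. The decomposition is therefore valid. The largest bag has 3 vertices, so the width is 2.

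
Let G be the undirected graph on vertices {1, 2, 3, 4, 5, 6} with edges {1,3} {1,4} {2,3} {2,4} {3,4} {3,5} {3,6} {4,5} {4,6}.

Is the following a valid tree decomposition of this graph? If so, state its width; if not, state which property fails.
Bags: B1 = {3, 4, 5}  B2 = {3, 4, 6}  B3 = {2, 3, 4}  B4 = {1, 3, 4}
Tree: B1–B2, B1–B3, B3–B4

Every vertex of G appears in some bag (union = {1, 2, 3, 4, 5, 6}); every edge is covered by a bag; and for each vertex v the set of bags containing v is connected in the bag tree. The decomposition is therefore valid. The largest bag has 3 vertices, so the width is 2.

Yes; width 2.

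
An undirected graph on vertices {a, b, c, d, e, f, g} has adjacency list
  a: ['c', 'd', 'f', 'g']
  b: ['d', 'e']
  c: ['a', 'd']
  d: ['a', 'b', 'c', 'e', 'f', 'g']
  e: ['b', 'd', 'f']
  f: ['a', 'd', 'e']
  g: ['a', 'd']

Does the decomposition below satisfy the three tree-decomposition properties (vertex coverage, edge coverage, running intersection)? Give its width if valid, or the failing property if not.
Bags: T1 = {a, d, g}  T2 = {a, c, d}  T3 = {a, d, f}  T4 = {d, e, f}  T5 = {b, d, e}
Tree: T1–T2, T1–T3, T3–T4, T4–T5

Yes; width 2.

Checking the three conditions: (i) the bags cover all of {a, b, c, d, e, f, g}; (ii) for each edge, some bag contains both endpoints; (iii) the bags containing any fixed vertex form a subtree. All hold, so the decomposition is valid with width 3 − 1 = 2.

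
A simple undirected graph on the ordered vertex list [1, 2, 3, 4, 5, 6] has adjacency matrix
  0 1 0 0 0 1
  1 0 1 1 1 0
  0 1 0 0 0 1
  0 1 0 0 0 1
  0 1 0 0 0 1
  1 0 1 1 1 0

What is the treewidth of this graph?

A width-2 tree decomposition is:
Bags: B1 = {2, 4, 6}  B2 = {2, 5, 6}  B3 = {2, 3, 6}  B4 = {1, 2, 6}
Tree: B1–B2, B2–B3, B3–B4
The largest bag has 3 vertices, giving width 2; this decomposition certifies tw(G) ≤ 2. For the lower bound, G contains the cycle 2–4–6–5–2, so G is not a forest; only forests have treewidth ≤ 1, hence tw(G) ≥ 2. The upper and lower bounds meet at 2, so that is the treewidth.

2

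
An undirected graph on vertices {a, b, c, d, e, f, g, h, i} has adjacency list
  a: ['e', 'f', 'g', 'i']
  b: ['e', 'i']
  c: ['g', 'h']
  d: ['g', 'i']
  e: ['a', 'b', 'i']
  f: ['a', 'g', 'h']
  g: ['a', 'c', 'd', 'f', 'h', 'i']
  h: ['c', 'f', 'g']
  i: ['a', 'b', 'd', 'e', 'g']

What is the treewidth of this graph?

2

A width-2 tree decomposition is:
Bags: B1 = {f, g, h}  B2 = {a, f, g}  B3 = {a, g, i}  B4 = {c, g, h}  B5 = {d, g, i}  B6 = {a, e, i}  B7 = {b, e, i}
Tree: B1–B2, B2–B3, B1–B4, B3–B5, B3–B6, B6–B7
Each bag holds 3 vertices, so the decomposition has width 2, which upper-bounds the treewidth. On the other hand G contains the 3-clique {d, g, i}. A clique must lie in a single bag of any decomposition, so no decomposition can have width below 2. Combining the bounds, tw(G) = 2.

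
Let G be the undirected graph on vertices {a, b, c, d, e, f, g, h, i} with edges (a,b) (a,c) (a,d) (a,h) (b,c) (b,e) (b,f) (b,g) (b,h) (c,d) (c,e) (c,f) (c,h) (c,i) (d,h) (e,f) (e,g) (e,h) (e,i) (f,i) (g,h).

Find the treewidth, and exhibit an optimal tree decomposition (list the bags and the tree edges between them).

Treewidth 3.
Bags: B1 = {c, e, f, i}  B2 = {b, c, e, f}  B3 = {b, c, e, h}  B4 = {a, b, c, h}  B5 = {a, c, d, h}  B6 = {b, e, g, h}
Tree: B1–B2, B2–B3, B3–B4, B4–B5, B3–B6

Every bag has size at most 4, so the width is 4 − 1 = 3 and tw(G) ≤ 3. Conversely, {b, e, g, h} is a clique of size 4, and the vertices of any clique must share a bag in every tree decomposition; so some bag has ≥ 4 vertices and tw(G) ≥ 3. Combining the bounds, tw(G) = 3.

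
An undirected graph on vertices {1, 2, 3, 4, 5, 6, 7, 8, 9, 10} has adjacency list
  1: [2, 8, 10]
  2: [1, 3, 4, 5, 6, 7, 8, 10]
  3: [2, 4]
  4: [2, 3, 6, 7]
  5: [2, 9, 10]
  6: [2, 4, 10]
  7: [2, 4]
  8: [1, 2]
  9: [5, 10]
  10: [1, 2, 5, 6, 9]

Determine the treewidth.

A width-2 tree decomposition is:
Bags: B1 = {1, 2, 10}  B2 = {2, 5, 10}  B3 = {1, 2, 8}  B4 = {2, 6, 10}  B5 = {2, 4, 6}  B6 = {2, 3, 4}  B7 = {5, 9, 10}  B8 = {2, 4, 7}
Tree: B1–B2, B1–B3, B2–B4, B4–B5, B5–B6, B2–B7, B5–B8
The largest bag has 3 vertices, giving width 2; this decomposition certifies tw(G) ≤ 2. On the other hand G contains the 3-clique {5, 9, 10}. A clique must lie in a single bag of any decomposition, so no decomposition can have width below 2. Combining the bounds, tw(G) = 2.

2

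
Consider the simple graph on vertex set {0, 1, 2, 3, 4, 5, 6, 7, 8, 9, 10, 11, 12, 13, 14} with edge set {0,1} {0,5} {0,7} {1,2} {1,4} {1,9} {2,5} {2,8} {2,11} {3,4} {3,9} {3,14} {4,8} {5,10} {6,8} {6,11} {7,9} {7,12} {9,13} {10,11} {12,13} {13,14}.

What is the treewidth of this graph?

3

A width-3 tree decomposition is:
Bags: B1 = {7, 12, 13, 14}  B2 = {7, 9, 13, 14}  B3 = {3, 7, 9, 14}  B4 = {0, 3, 7, 9}  B5 = {0, 1, 3, 9}  B6 = {0, 1, 3, 4}  B7 = {0, 1, 4, 5}  B8 = {1, 2, 4, 5}  B9 = {2, 4, 5, 8}  B10 = {2, 5, 8, 10}  B11 = {2, 8, 10, 11}  B12 = {6, 8, 10, 11}
Tree: B1–B2, B2–B3, B3–B4, B4–B5, B5–B6, B6–B7, B7–B8, B8–B9, B9–B10, B10–B11, B11–B12
Each bag holds 4 vertices, so the decomposition has width 3, which upper-bounds the treewidth. For the lower bound: the 4 vertex sets {12,13,14}, {7}, {9}, {0,1,3,4} are disjoint, each induces a connected subgraph, and every pair is joined by at least one edge of G. Contracting each set to a single vertex therefore yields K_{4} as a minor, and since treewidth is minor-monotone, tw(G) ≥ tw(K_{4}) = 3. The upper and lower bounds meet at 3, so that is the treewidth.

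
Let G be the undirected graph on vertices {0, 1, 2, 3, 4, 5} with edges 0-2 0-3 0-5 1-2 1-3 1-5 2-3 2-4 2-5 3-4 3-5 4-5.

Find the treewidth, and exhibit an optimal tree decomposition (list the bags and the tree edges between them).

Treewidth 3.
One such decomposition:
Bags: B1 = {1, 2, 3, 5}  B2 = {0, 2, 3, 5}  B3 = {2, 3, 4, 5}
Tree: B1–B2, B2–B3

Every bag has size at most 4, so the width is 4 − 1 = 3 and tw(G) ≤ 3. Conversely, {0, 2, 3, 5} is a clique of size 4, and the vertices of any clique must share a bag in every tree decomposition; so some bag has ≥ 4 vertices and tw(G) ≥ 3. The upper and lower bounds meet at 3, so that is the treewidth.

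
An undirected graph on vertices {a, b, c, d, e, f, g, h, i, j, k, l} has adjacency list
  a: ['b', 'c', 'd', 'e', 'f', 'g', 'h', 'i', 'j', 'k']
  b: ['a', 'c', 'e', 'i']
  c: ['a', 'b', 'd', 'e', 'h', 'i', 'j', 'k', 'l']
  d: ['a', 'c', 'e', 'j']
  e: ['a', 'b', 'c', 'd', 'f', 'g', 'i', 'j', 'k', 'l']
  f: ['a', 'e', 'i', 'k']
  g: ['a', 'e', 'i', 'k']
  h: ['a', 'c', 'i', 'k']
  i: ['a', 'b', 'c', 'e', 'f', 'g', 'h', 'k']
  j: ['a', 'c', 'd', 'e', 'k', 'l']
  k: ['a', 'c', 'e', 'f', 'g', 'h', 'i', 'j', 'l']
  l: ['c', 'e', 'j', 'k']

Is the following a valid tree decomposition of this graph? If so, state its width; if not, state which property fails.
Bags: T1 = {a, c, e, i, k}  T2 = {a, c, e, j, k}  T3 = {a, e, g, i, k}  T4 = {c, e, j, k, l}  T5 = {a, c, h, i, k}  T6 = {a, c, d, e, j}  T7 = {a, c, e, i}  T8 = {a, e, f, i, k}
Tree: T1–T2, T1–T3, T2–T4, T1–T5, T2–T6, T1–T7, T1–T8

No — vertex b appears in no bag.

A tree decomposition must satisfy three properties: every vertex lies in some bag; for every edge, both endpoints lie together in some bag; and for every vertex, the bags containing it form a connected subtree. Here vertex b appears in no bag, so the decomposition is invalid.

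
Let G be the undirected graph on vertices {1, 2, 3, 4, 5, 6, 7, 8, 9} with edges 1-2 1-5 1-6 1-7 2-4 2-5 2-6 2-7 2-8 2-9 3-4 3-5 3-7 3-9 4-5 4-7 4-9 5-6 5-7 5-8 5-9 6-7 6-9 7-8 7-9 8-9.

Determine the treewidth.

4

A width-4 tree decomposition is:
Bags: B1 = {2, 4, 5, 7, 9}  B2 = {2, 5, 6, 7, 9}  B3 = {1, 2, 5, 6, 7}  B4 = {3, 4, 5, 7, 9}  B5 = {2, 5, 7, 8, 9}
Tree: B1–B2, B2–B3, B1–B4, B2–B5
The largest bag has 5 vertices, giving width 4; this decomposition certifies tw(G) ≤ 4. Conversely, {1, 2, 5, 6, 7} is a clique of size 5, and the vertices of any clique must share a bag in every tree decomposition; so some bag has ≥ 5 vertices and tw(G) ≥ 4. Therefore the treewidth is 4.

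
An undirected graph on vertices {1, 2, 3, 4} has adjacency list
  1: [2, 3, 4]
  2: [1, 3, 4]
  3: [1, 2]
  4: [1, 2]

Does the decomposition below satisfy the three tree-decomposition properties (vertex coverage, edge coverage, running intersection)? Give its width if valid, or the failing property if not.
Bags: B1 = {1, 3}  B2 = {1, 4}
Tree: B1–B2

No — vertex 2 appears in no bag.

A tree decomposition must satisfy three properties: every vertex lies in some bag; for every edge, both endpoints lie together in some bag; and for every vertex, the bags containing it form a connected subtree. Here vertex 2 appears in no bag, so the decomposition is invalid.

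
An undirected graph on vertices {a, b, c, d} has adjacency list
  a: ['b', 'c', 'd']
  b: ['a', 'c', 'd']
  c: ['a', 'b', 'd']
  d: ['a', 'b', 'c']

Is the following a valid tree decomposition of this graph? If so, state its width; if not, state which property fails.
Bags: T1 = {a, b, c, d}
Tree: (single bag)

Yes; width 3.

Every vertex of G appears in some bag (union = {a, b, c, d}); every edge is covered by a bag; and for each vertex v the set of bags containing v is connected in the bag tree. The decomposition is therefore valid. The largest bag has 4 vertices, so the width is 3.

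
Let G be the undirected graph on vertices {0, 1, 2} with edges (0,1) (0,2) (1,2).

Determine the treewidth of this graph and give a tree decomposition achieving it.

Treewidth 2.
One such decomposition:
Bags: B1 = {0, 1, 2}
Tree: (single bag)

With just one bag of size 3, the width is 3 − 1 = 2, so tw(G) ≤ 2. Conversely, {0, 1, 2} is a clique of size 3, and the vertices of any clique must share a bag in every tree decomposition; so some bag has ≥ 3 vertices and tw(G) ≥ 2. Therefore the treewidth is 2.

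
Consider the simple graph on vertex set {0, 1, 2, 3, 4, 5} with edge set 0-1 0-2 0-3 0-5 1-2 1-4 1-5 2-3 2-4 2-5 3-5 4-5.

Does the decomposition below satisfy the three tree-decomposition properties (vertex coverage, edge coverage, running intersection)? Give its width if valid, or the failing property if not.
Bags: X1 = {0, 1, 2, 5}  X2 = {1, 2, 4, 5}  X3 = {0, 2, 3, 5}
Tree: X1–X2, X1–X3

Yes; width 3.

Checking the three conditions: (i) the bags cover all of {0, 1, 2, 3, 4, 5}; (ii) for each edge, some bag contains both endpoints; (iii) the bags containing any fixed vertex form a subtree. All hold, so the decomposition is valid with width 4 − 1 = 3.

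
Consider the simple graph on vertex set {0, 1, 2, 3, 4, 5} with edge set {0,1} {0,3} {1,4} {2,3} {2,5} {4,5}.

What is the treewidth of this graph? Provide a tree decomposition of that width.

Every bag has size at most 3, so the width is 3 − 1 = 2 and tw(G) ≤ 2. Since 5–4–1–0–3–2–5 is a cycle in G, G is not acyclic. Forests are exactly the graphs of treewidth ≤ 1, so tw(G) ≥ 2. Hence tw(G) = 2 exactly.

Treewidth 2.
One such decomposition:
Bags: B1 = {1, 4, 5}  B2 = {0, 1, 5}  B3 = {0, 3, 5}  B4 = {2, 3, 5}
Tree: B1–B2, B2–B3, B3–B4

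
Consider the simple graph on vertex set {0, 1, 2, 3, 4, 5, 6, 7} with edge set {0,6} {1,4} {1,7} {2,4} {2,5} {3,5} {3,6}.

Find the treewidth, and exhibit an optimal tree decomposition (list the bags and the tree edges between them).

Treewidth 1.
One such decomposition:
Bags: B1 = {1, 7}  B2 = {1, 4}  B3 = {2, 4}  B4 = {2, 5}  B5 = {3, 5}  B6 = {3, 6}  B7 = {0, 6}
Tree: B1–B2, B2–B3, B3–B4, B4–B5, B5–B6, B6–B7

Every bag has size at most 2, so the width is 2 − 1 = 1 and tw(G) ≤ 1. Any graph with an edge has treewidth ≥ 1, and G has the edge 7–1. The upper and lower bounds meet at 1, so that is the treewidth.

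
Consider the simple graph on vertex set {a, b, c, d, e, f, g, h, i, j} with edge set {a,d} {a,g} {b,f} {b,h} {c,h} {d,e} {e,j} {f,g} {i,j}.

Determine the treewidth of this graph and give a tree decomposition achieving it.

Treewidth 1.
Bags: B1 = {c, h}  B2 = {b, h}  B3 = {b, f}  B4 = {f, g}  B5 = {a, g}  B6 = {a, d}  B7 = {d, e}  B8 = {e, j}  B9 = {i, j}
Tree: B1–B2, B2–B3, B3–B4, B4–B5, B5–B6, B6–B7, B7–B8, B8–B9

Every bag has size at most 2, so the width is 2 − 1 = 1 and tw(G) ≤ 1. Any graph with an edge has treewidth ≥ 1, and G has the edge c–h. Hence tw(G) = 1 exactly.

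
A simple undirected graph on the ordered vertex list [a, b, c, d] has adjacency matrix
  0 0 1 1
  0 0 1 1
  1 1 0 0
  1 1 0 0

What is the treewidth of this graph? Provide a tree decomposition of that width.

Treewidth 2.
One optimal decomposition is:
Bags: B1 = {a, b, d}  B2 = {a, b, c}
Tree: B1–B2

Every bag has size at most 3, so the width is 3 − 1 = 2 and tw(G) ≤ 2. For the lower bound, G contains the cycle a–d–b–c–a, so G is not a forest; only forests have treewidth ≤ 1, hence tw(G) ≥ 2. Combining the bounds, tw(G) = 2.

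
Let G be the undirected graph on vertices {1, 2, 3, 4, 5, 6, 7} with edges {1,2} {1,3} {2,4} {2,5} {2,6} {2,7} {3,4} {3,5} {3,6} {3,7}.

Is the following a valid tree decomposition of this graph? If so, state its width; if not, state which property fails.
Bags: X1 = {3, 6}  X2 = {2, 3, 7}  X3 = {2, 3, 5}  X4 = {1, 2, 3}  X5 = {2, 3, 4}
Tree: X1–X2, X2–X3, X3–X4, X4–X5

A tree decomposition must satisfy three properties: every vertex lies in some bag; for every edge, both endpoints lie together in some bag; and for every vertex, the bags containing it form a connected subtree. Here edge (2,6) lies in no bag, so the decomposition is invalid.

No — edge (2,6) lies in no bag.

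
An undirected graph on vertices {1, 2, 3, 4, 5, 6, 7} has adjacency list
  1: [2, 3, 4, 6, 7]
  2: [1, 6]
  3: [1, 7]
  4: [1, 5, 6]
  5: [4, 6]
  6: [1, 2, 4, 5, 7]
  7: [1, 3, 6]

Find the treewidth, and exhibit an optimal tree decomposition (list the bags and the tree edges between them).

Treewidth 2.
One such decomposition:
Bags: B1 = {1, 4, 6}  B2 = {1, 6, 7}  B3 = {4, 5, 6}  B4 = {1, 2, 6}  B5 = {1, 3, 7}
Tree: B1–B2, B1–B3, B2–B4, B2–B5

Each bag holds 3 vertices, so the decomposition has width 2, which upper-bounds the treewidth. Conversely, {1, 3, 7} is a clique of size 3, and the vertices of any clique must share a bag in every tree decomposition; so some bag has ≥ 3 vertices and tw(G) ≥ 2. Therefore the treewidth is 2.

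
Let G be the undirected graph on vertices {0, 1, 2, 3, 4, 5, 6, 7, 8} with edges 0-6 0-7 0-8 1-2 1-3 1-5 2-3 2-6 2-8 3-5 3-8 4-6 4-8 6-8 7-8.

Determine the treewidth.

2

A width-2 tree decomposition is:
Bags: B1 = {0, 6, 8}  B2 = {2, 6, 8}  B3 = {2, 3, 8}  B4 = {0, 7, 8}  B5 = {4, 6, 8}  B6 = {1, 2, 3}  B7 = {1, 3, 5}
Tree: B1–B2, B2–B3, B1–B4, B1–B5, B3–B6, B6–B7
The largest bag has 3 vertices, giving width 2; this decomposition certifies tw(G) ≤ 2. For the lower bound, the 3 vertices {2, 3, 8} are pairwise adjacent, and any tree decomposition puts a clique entirely inside one bag — forcing width ≥ 2. Hence tw(G) = 2 exactly.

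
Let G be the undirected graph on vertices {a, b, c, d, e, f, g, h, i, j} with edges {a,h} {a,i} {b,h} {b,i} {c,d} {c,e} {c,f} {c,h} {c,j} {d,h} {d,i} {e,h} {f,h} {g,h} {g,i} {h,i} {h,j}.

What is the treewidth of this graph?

2

A width-2 tree decomposition is:
Bags: B1 = {b, h, i}  B2 = {d, h, i}  B3 = {g, h, i}  B4 = {c, d, h}  B5 = {a, h, i}  B6 = {c, h, j}  B7 = {c, e, h}  B8 = {c, f, h}
Tree: B1–B2, B2–B3, B2–B4, B2–B5, B4–B6, B6–B7, B7–B8
Each bag holds 3 vertices, so the decomposition has width 2, which upper-bounds the treewidth. For the lower bound, the 3 vertices {c, f, h} are pairwise adjacent, and any tree decomposition puts a clique entirely inside one bag — forcing width ≥ 2. Therefore the treewidth is 2.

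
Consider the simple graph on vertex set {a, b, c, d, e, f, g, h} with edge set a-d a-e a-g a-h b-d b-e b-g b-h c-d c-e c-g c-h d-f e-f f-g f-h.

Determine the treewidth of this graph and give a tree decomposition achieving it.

Treewidth 4.
Bags: B1 = {a, b, c, f, g}  B2 = {a, b, c, f, h}  B3 = {a, b, c, d, f}  B4 = {a, b, c, e, f}
Tree: B1–B2, B2–B3, B3–B4

The largest bag has 5 vertices, giving width 4; this decomposition certifies tw(G) ≤ 4. For the lower bound: the 5 vertex sets {f,g}, {c,h}, {a,d}, {b}, {e} are disjoint, each induces a connected subgraph, and every pair is joined by at least one edge of G. Contracting each set to a single vertex therefore yields K_{5} as a minor, and since treewidth is minor-monotone, tw(G) ≥ tw(K_{5}) = 4. Hence tw(G) = 4 exactly.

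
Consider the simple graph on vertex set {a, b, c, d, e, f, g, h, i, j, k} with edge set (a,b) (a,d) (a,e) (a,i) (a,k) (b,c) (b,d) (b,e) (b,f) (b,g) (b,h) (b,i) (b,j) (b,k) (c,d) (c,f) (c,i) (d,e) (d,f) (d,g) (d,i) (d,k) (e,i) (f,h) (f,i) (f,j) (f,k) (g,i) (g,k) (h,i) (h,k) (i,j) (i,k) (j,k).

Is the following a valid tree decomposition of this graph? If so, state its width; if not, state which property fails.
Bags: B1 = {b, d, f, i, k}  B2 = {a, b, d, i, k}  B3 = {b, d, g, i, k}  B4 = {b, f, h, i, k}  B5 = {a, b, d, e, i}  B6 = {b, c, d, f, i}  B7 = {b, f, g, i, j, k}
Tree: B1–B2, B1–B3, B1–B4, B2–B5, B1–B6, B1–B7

No — bags containing vertex g are not connected in the tree.

A tree decomposition must satisfy three properties: every vertex lies in some bag; for every edge, both endpoints lie together in some bag; and for every vertex, the bags containing it form a connected subtree. Here bags containing vertex g are not connected in the tree, so the decomposition is invalid.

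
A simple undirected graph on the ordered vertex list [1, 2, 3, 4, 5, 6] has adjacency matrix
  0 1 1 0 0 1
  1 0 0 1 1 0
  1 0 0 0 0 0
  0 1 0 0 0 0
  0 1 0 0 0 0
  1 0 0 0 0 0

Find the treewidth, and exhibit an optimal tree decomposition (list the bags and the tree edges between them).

The largest bag has 2 vertices, giving width 1; this decomposition certifies tw(G) ≤ 1. G has an edge, so its treewidth is at least 1. Combining the bounds, tw(G) = 1.

Treewidth 1.
One optimal decomposition is:
Bags: B1 = {2, 4}  B2 = {1, 2}  B3 = {1, 3}  B4 = {1, 6}  B5 = {2, 5}
Tree: B1–B2, B2–B3, B2–B4, B2–B5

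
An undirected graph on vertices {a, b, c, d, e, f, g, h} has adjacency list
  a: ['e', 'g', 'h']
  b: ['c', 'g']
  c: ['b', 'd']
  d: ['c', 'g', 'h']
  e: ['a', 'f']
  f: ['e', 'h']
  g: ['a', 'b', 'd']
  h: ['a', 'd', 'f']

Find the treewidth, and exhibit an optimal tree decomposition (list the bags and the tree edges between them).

Treewidth 2.
One such decomposition:
Bags: B1 = {b, c, d}  B2 = {b, d, g}  B3 = {d, g, h}  B4 = {a, g, h}  B5 = {a, f, h}  B6 = {a, e, f}
Tree: B1–B2, B2–B3, B3–B4, B4–B5, B5–B6

The largest bag has 3 vertices, giving width 2; this decomposition certifies tw(G) ≤ 2. The edges c–b–g–d–c form a cycle, so G is not a tree and its treewidth is at least 2. Combining the bounds, tw(G) = 2.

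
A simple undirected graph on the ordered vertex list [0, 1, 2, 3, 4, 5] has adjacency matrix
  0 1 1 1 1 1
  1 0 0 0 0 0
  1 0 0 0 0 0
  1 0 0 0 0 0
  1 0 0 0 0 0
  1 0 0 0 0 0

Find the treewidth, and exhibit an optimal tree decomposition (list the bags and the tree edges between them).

Treewidth 1.
One optimal decomposition is:
Bags: B1 = {0, 2}  B2 = {0, 5}  B3 = {0, 4}  B4 = {0, 3}  B5 = {0, 1}
Tree: B1–B2, B2–B3, B3–B4, B3–B5

Each bag holds 2 vertices, so the decomposition has width 1, which upper-bounds the treewidth. G has an edge, so its treewidth is at least 1. The upper and lower bounds meet at 1, so that is the treewidth.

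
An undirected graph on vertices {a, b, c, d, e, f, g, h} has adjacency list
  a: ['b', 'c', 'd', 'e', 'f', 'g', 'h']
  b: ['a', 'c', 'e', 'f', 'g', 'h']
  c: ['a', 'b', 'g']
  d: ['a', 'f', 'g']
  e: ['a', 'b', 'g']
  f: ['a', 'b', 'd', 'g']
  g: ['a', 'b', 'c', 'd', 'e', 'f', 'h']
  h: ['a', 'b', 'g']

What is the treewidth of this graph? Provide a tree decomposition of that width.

Every bag has size at most 4, so the width is 4 − 1 = 3 and tw(G) ≤ 3. For the lower bound, the 4 vertices {a, d, f, g} are pairwise adjacent, and any tree decomposition puts a clique entirely inside one bag — forcing width ≥ 3. Therefore the treewidth is 3.

Treewidth 3.
One such decomposition:
Bags: B1 = {a, b, f, g}  B2 = {a, b, e, g}  B3 = {a, d, f, g}  B4 = {a, b, c, g}  B5 = {a, b, g, h}
Tree: B1–B2, B1–B3, B1–B4, B2–B5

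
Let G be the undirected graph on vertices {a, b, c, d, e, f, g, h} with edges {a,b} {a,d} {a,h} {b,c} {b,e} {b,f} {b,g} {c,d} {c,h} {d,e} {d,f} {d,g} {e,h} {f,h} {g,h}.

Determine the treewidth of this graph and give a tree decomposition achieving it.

Each bag holds 4 vertices, so the decomposition has width 3, which upper-bounds the treewidth. For the lower bound: the 4 vertex sets {g,h}, {a,d}, {b}, {e} are disjoint, each induces a connected subgraph, and every pair is joined by at least one edge of G. Contracting each set to a single vertex therefore yields K_{4} as a minor, and since treewidth is minor-monotone, tw(G) ≥ tw(K_{4}) = 3. The upper and lower bounds meet at 3, so that is the treewidth.

Treewidth 3.
One optimal decomposition is:
Bags: B1 = {b, d, g, h}  B2 = {a, b, d, h}  B3 = {b, d, e, h}  B4 = {b, d, f, h}  B5 = {b, c, d, h}
Tree: B1–B2, B2–B3, B3–B4, B4–B5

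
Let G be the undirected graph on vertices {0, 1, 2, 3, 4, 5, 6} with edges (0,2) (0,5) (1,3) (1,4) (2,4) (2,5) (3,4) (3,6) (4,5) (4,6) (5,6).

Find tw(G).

A width-2 tree decomposition is:
Bags: B1 = {2, 4, 5}  B2 = {0, 2, 5}  B3 = {4, 5, 6}  B4 = {3, 4, 6}  B5 = {1, 3, 4}
Tree: B1–B2, B1–B3, B3–B4, B4–B5
Every bag has size at most 3, so the width is 3 − 1 = 2 and tw(G) ≤ 2. On the other hand G contains the 3-clique {0, 2, 5}. A clique must lie in a single bag of any decomposition, so no decomposition can have width below 2. Therefore the treewidth is 2.

2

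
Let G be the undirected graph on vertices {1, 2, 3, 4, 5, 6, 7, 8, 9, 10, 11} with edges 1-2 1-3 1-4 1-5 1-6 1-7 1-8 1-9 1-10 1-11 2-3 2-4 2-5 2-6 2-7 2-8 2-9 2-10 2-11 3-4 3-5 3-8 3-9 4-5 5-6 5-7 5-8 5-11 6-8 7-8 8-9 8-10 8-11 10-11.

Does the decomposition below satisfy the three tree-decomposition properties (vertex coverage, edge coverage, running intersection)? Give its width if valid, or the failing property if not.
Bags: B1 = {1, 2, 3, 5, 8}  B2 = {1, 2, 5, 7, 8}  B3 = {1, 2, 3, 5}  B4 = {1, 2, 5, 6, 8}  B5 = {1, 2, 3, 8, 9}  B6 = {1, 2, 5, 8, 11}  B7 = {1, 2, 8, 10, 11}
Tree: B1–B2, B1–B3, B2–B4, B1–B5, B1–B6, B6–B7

A tree decomposition must satisfy three properties: every vertex lies in some bag; for every edge, both endpoints lie together in some bag; and for every vertex, the bags containing it form a connected subtree. Here vertex 4 appears in no bag, so the decomposition is invalid.

No — vertex 4 appears in no bag.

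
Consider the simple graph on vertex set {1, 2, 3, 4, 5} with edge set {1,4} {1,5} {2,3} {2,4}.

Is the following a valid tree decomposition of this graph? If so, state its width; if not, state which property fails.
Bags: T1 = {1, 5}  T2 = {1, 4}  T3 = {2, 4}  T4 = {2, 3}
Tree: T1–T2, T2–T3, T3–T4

Yes; width 1.

Checking the three conditions: (i) the bags cover all of {1, 2, 3, 4, 5}; (ii) for each edge, some bag contains both endpoints; (iii) the bags containing any fixed vertex form a subtree. All hold, so the decomposition is valid with width 2 − 1 = 1.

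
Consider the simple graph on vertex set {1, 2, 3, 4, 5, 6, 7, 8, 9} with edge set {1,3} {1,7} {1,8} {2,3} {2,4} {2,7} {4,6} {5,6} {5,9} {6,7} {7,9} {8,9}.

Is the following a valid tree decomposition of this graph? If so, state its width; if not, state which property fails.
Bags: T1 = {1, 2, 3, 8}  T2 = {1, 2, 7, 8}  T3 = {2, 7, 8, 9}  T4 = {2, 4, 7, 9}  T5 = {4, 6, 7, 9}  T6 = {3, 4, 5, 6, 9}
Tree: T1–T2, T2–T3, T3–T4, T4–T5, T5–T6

A tree decomposition must satisfy three properties: every vertex lies in some bag; for every edge, both endpoints lie together in some bag; and for every vertex, the bags containing it form a connected subtree. Here bags containing vertex 3 are not connected in the tree, so the decomposition is invalid.

No — bags containing vertex 3 are not connected in the tree.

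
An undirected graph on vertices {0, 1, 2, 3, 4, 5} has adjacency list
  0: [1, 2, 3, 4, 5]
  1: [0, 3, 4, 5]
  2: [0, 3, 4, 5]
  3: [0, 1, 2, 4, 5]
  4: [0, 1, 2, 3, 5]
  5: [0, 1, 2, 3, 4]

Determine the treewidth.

4

A width-4 tree decomposition is:
Bags: B1 = {0, 1, 3, 4, 5}  B2 = {0, 2, 3, 4, 5}
Tree: B1–B2
Each bag holds 5 vertices, so the decomposition has width 4, which upper-bounds the treewidth. On the other hand G contains the 5-clique {0, 1, 3, 4, 5}. A clique must lie in a single bag of any decomposition, so no decomposition can have width below 4. Hence tw(G) = 4 exactly.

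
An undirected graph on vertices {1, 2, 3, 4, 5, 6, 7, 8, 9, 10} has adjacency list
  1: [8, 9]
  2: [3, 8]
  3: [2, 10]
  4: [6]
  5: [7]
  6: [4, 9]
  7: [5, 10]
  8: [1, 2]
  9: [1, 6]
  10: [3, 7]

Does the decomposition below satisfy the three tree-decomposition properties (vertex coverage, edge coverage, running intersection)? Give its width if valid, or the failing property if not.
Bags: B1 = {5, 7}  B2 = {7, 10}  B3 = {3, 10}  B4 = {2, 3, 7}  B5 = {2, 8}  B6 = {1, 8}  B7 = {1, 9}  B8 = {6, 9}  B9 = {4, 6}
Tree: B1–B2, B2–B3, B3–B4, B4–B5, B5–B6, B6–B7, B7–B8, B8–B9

No — bags containing vertex 7 are not connected in the tree.

A tree decomposition must satisfy three properties: every vertex lies in some bag; for every edge, both endpoints lie together in some bag; and for every vertex, the bags containing it form a connected subtree. Here bags containing vertex 7 are not connected in the tree, so the decomposition is invalid.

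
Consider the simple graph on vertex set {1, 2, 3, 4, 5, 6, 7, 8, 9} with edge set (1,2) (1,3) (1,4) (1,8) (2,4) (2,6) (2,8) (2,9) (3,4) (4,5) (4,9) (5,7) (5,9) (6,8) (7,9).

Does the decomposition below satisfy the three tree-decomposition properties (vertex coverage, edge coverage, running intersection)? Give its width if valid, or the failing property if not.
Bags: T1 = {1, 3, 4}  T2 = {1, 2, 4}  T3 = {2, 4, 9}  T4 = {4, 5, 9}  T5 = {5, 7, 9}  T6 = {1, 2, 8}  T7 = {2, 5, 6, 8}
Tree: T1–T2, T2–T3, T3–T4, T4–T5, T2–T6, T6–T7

A tree decomposition must satisfy three properties: every vertex lies in some bag; for every edge, both endpoints lie together in some bag; and for every vertex, the bags containing it form a connected subtree. Here bags containing vertex 5 are not connected in the tree, so the decomposition is invalid.

No — bags containing vertex 5 are not connected in the tree.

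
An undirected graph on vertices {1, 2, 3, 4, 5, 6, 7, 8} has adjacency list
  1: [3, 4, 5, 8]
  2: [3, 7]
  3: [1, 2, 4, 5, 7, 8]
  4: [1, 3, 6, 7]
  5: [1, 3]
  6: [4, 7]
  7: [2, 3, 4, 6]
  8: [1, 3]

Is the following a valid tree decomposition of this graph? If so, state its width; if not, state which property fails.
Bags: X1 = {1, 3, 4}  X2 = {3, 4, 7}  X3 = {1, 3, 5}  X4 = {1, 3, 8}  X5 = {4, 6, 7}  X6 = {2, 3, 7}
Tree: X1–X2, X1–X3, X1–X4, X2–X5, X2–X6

Yes; width 2.

Every vertex of G appears in some bag (union = {1, 2, 3, 4, 5, 6, 7, 8}); every edge is covered by a bag; and for each vertex v the set of bags containing v is connected in the bag tree. The decomposition is therefore valid. The largest bag has 3 vertices, so the width is 2.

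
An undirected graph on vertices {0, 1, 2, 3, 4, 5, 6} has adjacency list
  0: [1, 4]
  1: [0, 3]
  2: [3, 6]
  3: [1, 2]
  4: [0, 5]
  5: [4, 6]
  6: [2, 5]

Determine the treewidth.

A width-2 tree decomposition is:
Bags: B1 = {4, 5, 6}  B2 = {2, 4, 6}  B3 = {2, 3, 4}  B4 = {1, 3, 4}  B5 = {0, 1, 4}
Tree: B1–B2, B2–B3, B3–B4, B4–B5
The largest bag has 3 vertices, giving width 2; this decomposition certifies tw(G) ≤ 2. For the lower bound, G contains the cycle 4–5–6–2–3–1–0–4, so G is not a forest; only forests have treewidth ≤ 1, hence tw(G) ≥ 2. The upper and lower bounds meet at 2, so that is the treewidth.

2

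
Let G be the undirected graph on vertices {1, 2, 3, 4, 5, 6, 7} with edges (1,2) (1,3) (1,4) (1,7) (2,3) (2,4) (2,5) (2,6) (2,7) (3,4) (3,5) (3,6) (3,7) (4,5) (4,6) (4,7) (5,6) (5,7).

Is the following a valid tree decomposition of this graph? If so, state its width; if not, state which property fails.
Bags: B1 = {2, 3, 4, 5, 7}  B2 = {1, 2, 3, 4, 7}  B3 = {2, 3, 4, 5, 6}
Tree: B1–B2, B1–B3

Yes; width 4.

Vertex coverage: the bags together contain {1, 2, 3, 4, 5, 6, 7}, the full vertex set. Edge coverage: each edge of G has both endpoints in at least one bag. Running intersection: for every vertex, the bags containing it form a connected subtree. All three properties hold, so this is a valid tree decomposition of width max|bag| − 1 = 4, and hence tw(G) ≤ 4.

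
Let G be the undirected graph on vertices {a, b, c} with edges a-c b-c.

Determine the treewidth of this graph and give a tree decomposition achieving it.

Every bag has size at most 2, so the width is 2 − 1 = 1 and tw(G) ≤ 1. Any graph with an edge has treewidth ≥ 1, and G has the edge c–b. The upper and lower bounds meet at 1, so that is the treewidth.

Treewidth 1.
One such decomposition:
Bags: B1 = {b, c}  B2 = {a, c}
Tree: B1–B2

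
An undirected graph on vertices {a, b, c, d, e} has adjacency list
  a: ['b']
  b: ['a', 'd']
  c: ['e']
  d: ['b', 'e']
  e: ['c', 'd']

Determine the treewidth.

1

A width-1 tree decomposition is:
Bags: B1 = {a, b}  B2 = {b, d}  B3 = {d, e}  B4 = {c, e}
Tree: B1–B2, B2–B3, B3–B4
Each bag holds 2 vertices, so the decomposition has width 1, which upper-bounds the treewidth. Any graph with an edge has treewidth ≥ 1, and G has the edge a–b. Hence tw(G) = 1 exactly.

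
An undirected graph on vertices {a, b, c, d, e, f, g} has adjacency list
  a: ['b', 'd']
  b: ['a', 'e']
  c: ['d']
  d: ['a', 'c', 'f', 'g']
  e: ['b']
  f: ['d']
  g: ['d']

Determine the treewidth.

1

A width-1 tree decomposition is:
Bags: B1 = {a, d}  B2 = {a, b}  B3 = {c, d}  B4 = {d, f}  B5 = {d, g}  B6 = {b, e}
Tree: B1–B2, B1–B3, B1–B4, B4–B5, B2–B6
Each bag holds 2 vertices, so the decomposition has width 1, which upper-bounds the treewidth. G has an edge, so its treewidth is at least 1. Combining the bounds, tw(G) = 1.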